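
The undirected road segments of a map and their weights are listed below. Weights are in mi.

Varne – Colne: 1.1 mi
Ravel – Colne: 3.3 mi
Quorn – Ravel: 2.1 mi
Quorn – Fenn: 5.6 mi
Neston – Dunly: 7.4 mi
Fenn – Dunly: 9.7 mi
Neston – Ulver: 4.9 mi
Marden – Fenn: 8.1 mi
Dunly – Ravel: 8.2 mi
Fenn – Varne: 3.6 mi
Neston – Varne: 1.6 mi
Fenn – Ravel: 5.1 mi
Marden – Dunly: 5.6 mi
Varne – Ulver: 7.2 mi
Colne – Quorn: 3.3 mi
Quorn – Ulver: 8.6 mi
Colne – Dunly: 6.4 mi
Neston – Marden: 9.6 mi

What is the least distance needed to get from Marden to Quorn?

13.7 mi

Enumerating some paths:
Marden - Fenn - Quorn: 8.1+5.6 = 13.7
Marden - Fenn - Ravel - Quorn: 8.1+5.1+2.1 = 15.3
Marden - Dunly - Colne - Quorn: 5.6+6.4+3.3 = 15.3
The minimum is 13.7 mi via Marden - Fenn - Quorn.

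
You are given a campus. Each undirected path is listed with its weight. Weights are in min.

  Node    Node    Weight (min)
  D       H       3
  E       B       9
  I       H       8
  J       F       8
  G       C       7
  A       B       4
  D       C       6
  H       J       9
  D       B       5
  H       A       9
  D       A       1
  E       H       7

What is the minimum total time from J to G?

25 min

Settle nodes by increasing distance from J:
J: 0
F: 8  (via J)
H: 9  (via J)
D: 12  (via H)
A: 13  (via D)
E: 16  (via H)
B: 17  (via D)
I: 17  (via H)
C: 18  (via D)
G: 25  (via C)
Shortest route: J–H–D–C–G = 25 min.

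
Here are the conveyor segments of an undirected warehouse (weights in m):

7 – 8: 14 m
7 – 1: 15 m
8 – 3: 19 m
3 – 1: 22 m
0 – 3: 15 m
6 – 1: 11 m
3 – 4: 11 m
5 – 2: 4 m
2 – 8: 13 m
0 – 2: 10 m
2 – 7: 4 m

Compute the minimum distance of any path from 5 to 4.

Enumerating some paths:
5–2–0–3–4: 4+10+15+11 = 40
5–2–7–8–3–4: 4+4+14+19+11 = 52
5–2–8–3–4: 4+13+19+11 = 47
Cheapest is 5–2–0–3–4 at 40 m.

40 m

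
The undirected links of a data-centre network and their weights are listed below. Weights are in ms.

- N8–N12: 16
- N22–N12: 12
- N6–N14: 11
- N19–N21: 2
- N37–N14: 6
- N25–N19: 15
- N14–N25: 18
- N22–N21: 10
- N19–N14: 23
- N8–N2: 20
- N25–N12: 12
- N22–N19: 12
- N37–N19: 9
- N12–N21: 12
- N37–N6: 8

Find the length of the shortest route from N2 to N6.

Settle nodes by increasing distance from N2:
N2: 0
N8: 20  (via N2)
N12: 36  (via N8)
N25: 48  (via N12)
N22: 48  (via N12)
N21: 48  (via N12)
N19: 50  (via N21)
N37: 59  (via N19)
N14: 65  (via N37)
N6: 67  (via N37)
Shortest route: N2–N8–N12–N21–N19–N37–N6 = 67 ms.

67 ms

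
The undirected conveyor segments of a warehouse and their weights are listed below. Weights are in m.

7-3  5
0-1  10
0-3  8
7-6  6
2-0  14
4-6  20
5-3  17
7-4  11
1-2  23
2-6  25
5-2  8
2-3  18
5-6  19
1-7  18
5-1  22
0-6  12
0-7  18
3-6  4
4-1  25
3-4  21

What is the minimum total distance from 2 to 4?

Candidate routes:
2 → 0 → 3 → 7 → 4: 14+8+5+11 = 38
2 → 3 → 6 → 7 → 4: 18+4+6+11 = 39
2 → 3 → 7 → 4: 18+5+11 = 34
Cheapest is 2 → 3 → 7 → 4 at 34 m.

34 m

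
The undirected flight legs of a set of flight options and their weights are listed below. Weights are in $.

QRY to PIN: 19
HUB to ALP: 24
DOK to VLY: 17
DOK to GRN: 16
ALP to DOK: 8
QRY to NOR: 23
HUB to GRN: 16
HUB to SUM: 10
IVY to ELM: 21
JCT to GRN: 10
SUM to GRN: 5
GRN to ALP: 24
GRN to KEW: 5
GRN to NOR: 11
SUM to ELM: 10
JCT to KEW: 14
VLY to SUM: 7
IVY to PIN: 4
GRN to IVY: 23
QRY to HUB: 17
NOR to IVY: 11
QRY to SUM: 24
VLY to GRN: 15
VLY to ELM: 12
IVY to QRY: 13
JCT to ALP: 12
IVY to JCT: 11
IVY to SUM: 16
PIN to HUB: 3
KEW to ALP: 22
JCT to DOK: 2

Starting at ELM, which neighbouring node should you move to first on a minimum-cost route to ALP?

Compare a few routes:
ELM → SUM → GRN → JCT → DOK → ALP: 10+5+10+2+8 = 35
ELM → SUM → GRN → JCT → ALP: 10+5+10+12 = 37
Cheapest is ELM → SUM → GRN → JCT → DOK → ALP at $35.
So from ELM the first move is to SUM.

SUM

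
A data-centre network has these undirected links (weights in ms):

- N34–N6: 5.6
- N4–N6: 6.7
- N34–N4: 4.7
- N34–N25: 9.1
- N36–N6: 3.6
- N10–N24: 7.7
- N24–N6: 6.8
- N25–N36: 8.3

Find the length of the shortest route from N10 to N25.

26.4 ms

Candidate routes:
N10 - N24 - N6 - N4 - N34 - N25: 7.7+6.8+6.7+4.7+9.1 = 35
N10 - N24 - N6 - N34 - N25: 7.7+6.8+5.6+9.1 = 29.2
N10 - N24 - N6 - N36 - N25: 7.7+6.8+3.6+8.3 = 26.4
Cheapest is N10 - N24 - N6 - N36 - N25 at 26.4 ms.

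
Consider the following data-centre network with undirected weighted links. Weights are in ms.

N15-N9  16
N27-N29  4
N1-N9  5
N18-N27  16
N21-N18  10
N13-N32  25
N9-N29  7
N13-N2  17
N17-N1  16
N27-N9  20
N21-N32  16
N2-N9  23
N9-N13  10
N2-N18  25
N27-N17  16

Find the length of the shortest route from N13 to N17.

Running Dijkstra from N13:
N13: 0
N9: 10  (via N13)
N1: 15  (via N9)
N2: 17  (via N13)
N29: 17  (via N9)
N27: 21  (via N29)
N32: 25  (via N13)
N15: 26  (via N9)
N17: 31  (via N1)
Shortest route: N13–N9–N1–N17 = 31 ms.

31 ms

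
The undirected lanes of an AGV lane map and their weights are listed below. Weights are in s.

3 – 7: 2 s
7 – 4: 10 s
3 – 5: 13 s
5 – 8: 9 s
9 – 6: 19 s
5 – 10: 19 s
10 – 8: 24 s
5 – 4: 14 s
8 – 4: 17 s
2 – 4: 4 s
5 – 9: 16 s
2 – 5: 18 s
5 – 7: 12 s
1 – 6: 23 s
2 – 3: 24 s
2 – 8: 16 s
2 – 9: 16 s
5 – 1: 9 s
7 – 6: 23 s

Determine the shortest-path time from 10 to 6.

51 s

Settle nodes by increasing distance from 10:
10: 0
5: 19  (via 10)
8: 24  (via 10)
1: 28  (via 5)
7: 31  (via 5)
3: 32  (via 5)
4: 33  (via 5)
9: 35  (via 5)
2: 37  (via 5)
6: 51  (via 1)
Shortest route: 10–5–1–6 = 51 s.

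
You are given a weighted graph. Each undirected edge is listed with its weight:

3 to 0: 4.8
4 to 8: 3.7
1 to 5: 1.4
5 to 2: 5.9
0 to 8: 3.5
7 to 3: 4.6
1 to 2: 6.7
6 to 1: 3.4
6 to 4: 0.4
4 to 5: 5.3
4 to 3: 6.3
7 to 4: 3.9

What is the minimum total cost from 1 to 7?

Enumerating some paths:
1 → 5 → 4 → 7: 1.4+5.3+3.9 = 10.6
1 → 6 → 4 → 7: 3.4+0.4+3.9 = 7.7
The minimum is 7.7 via 1 → 6 → 4 → 7.

7.7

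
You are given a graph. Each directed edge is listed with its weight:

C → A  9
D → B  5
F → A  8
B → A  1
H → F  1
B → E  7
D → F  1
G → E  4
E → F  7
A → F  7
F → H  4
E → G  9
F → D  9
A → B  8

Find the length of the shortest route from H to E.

22

Running Dijkstra from H:
H: 0
F: 1  (via H)
A: 9  (via F)
D: 10  (via F)
B: 15  (via D)
E: 22  (via B)
Shortest route: H → F → D → B → E = 22.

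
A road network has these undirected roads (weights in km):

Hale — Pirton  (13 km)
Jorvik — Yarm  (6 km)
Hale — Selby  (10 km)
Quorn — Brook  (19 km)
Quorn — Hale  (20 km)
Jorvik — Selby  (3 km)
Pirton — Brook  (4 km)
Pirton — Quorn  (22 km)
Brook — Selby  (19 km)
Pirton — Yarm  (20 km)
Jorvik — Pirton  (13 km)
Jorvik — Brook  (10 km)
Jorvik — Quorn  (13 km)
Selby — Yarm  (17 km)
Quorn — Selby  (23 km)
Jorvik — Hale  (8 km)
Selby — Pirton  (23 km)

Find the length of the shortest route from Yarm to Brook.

16 km

Running Dijkstra from Yarm:
Yarm: 0
Jorvik: 6  (via Yarm)
Selby: 9  (via Jorvik)
Hale: 14  (via Jorvik)
Brook: 16  (via Jorvik)
Shortest route: Yarm → Jorvik → Brook = 16 km.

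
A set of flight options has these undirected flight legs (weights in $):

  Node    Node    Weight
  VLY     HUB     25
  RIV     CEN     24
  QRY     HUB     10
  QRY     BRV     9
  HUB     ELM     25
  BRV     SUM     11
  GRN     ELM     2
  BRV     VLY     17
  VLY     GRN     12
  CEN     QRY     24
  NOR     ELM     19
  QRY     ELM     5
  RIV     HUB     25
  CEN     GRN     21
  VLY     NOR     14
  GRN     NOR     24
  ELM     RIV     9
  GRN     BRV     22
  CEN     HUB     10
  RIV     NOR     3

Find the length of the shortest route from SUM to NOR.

$37

Running Dijkstra from SUM:
SUM: 0
BRV: 11  (via SUM)
QRY: 20  (via BRV)
ELM: 25  (via QRY)
GRN: 27  (via ELM)
VLY: 28  (via BRV)
HUB: 30  (via QRY)
RIV: 34  (via ELM)
NOR: 37  (via RIV)
Shortest route: SUM–BRV–QRY–ELM–RIV–NOR = $37.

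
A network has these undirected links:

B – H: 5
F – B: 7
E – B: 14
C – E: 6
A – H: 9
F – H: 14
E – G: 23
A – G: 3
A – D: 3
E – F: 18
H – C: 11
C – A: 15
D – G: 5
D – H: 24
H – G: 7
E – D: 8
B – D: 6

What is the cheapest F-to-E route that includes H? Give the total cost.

Best F to H: F → B → H costing 12
Shortest H→E: H → C → E = 17
Total via H: 12 + 17 = 29.

29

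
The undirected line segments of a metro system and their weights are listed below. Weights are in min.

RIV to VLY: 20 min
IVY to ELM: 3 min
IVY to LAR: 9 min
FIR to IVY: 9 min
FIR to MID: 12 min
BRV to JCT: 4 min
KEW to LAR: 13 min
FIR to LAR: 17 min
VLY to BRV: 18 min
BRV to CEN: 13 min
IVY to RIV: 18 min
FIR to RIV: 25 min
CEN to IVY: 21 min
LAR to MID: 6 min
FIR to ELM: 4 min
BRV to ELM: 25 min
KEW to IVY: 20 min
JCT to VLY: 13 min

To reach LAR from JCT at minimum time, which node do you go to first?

Compare a few routes:
JCT - BRV - CEN - IVY - LAR: 4+13+21+9 = 47
JCT - BRV - ELM - FIR - LAR: 4+25+4+17 = 50
JCT - BRV - ELM - FIR - MID - LAR: 4+25+4+12+6 = 51
JCT - BRV - ELM - IVY - LAR: 4+25+3+9 = 41
Cheapest is JCT - BRV - ELM - IVY - LAR at 41 min.
So from JCT the first move is to BRV.

BRV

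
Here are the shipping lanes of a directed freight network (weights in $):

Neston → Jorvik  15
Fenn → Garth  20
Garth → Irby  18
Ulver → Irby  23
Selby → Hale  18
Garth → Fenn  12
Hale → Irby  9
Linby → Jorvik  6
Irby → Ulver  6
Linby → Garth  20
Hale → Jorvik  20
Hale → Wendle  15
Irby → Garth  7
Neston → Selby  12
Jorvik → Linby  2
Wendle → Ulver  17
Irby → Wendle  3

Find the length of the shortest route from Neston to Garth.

Candidate routes:
Neston → Jorvik → Linby → Garth: 15+2+20 = 37
Neston → Selby → Hale → Irby → Garth: 12+18+9+7 = 46
Neston → Selby → Hale → Jorvik → Linby → Garth: 12+18+20+2+20 = 72
Cheapest is Neston → Jorvik → Linby → Garth at $37.

$37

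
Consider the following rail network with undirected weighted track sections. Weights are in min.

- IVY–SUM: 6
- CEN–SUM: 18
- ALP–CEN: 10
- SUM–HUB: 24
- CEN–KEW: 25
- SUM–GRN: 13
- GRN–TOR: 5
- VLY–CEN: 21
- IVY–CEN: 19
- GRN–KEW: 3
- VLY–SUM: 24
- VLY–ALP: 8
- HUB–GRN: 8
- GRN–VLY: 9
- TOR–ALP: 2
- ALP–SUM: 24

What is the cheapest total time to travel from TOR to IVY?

Running Dijkstra from TOR:
TOR: 0
ALP: 2  (via TOR)
GRN: 5  (via TOR)
KEW: 8  (via GRN)
VLY: 10  (via ALP)
CEN: 12  (via ALP)
HUB: 13  (via GRN)
SUM: 18  (via GRN)
IVY: 24  (via SUM)
Shortest route: TOR → GRN → SUM → IVY = 24 min.

24 min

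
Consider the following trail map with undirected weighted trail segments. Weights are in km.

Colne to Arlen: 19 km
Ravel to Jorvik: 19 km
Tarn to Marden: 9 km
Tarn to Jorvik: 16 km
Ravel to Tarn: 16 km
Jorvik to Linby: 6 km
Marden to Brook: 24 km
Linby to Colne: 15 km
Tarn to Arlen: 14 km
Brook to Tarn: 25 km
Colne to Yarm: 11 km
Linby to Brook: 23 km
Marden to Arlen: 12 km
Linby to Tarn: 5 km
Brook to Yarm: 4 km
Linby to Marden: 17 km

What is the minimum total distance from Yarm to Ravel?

Candidate routes:
Yarm → Brook → Linby → Tarn → Ravel: 4+23+5+16 = 48
Yarm → Colne → Linby → Jorvik → Ravel: 11+15+6+19 = 51
Yarm → Colne → Linby → Tarn → Ravel: 11+15+5+16 = 47
Yarm → Brook → Tarn → Ravel: 4+25+16 = 45
Cheapest is Yarm → Brook → Tarn → Ravel at 45 km.

45 km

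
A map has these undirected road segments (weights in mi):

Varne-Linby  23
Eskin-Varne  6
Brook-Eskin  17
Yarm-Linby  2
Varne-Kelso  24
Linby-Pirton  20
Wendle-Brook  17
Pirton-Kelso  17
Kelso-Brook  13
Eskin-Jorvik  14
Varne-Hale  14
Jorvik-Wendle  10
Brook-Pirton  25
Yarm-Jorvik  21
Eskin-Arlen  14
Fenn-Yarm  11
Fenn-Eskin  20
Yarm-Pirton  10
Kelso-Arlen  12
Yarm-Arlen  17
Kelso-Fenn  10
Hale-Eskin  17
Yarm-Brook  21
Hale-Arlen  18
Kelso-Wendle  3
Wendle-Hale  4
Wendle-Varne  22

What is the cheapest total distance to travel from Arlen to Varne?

Shortest distances from Arlen:
Arlen: 0
Kelso: 12  (via Arlen)
Eskin: 14  (via Arlen)
Wendle: 15  (via Kelso)
Yarm: 17  (via Arlen)
Hale: 18  (via Arlen)
Linby: 19  (via Yarm)
Varne: 20  (via Eskin)
Shortest route: Arlen → Eskin → Varne = 20 mi.

20 mi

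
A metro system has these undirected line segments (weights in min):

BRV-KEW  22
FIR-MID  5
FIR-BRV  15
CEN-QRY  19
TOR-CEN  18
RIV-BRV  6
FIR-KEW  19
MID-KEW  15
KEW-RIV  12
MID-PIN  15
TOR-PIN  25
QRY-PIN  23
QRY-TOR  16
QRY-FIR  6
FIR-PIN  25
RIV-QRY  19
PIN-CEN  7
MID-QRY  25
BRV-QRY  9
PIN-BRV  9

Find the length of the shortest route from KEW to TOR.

41 min

Compare a few routes:
KEW–FIR–QRY–TOR: 19+6+16 = 41
KEW–RIV–BRV–QRY–TOR: 12+6+9+16 = 43
KEW–MID–FIR–QRY–TOR: 15+5+6+16 = 42
KEW–RIV–QRY–TOR: 12+19+16 = 47
Cheapest is KEW–FIR–QRY–TOR at 41 min.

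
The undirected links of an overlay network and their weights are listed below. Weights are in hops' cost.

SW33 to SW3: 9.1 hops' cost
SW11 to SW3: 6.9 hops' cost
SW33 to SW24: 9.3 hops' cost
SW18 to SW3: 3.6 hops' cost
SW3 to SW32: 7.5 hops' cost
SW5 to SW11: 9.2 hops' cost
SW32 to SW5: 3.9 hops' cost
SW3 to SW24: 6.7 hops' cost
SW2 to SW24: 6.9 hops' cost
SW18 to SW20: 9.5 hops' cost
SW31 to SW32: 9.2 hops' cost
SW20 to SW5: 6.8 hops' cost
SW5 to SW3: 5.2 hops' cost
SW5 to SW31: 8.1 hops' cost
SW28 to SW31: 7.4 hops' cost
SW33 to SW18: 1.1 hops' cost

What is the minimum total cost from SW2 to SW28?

Settle nodes by increasing distance from SW2:
SW2: 0
SW24: 6.9  (via SW2)
SW3: 13.6  (via SW24)
SW33: 16.2  (via SW24)
SW18: 17.2  (via SW3)
SW5: 18.8  (via SW3)
SW11: 20.5  (via SW3)
SW32: 21.1  (via SW3)
SW20: 25.6  (via SW5)
SW31: 26.9  (via SW5)
SW28: 34.3  (via SW31)
Shortest route: SW2 → SW24 → SW3 → SW5 → SW31 → SW28 = 34.3 hops' cost.

34.3 hops' cost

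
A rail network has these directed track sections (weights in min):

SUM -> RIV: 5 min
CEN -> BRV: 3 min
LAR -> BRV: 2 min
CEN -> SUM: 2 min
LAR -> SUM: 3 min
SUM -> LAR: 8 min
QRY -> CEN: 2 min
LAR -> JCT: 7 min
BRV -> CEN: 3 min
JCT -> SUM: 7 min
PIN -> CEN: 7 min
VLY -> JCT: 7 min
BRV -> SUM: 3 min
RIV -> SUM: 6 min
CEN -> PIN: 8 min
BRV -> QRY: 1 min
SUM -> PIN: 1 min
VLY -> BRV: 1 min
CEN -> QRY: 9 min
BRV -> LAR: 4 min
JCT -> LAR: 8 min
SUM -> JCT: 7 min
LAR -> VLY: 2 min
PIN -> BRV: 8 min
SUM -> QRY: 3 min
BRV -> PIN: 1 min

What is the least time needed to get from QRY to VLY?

Compare a few routes:
QRY–CEN–SUM–PIN–BRV–LAR–VLY: 2+2+1+8+4+2 = 19
QRY–CEN–SUM–LAR–VLY: 2+2+8+2 = 14
QRY–CEN–BRV–LAR–VLY: 2+3+4+2 = 11
QRY–CEN–BRV–SUM–LAR–VLY: 2+3+3+8+2 = 18
Cheapest is QRY–CEN–BRV–LAR–VLY at 11 min.

11 min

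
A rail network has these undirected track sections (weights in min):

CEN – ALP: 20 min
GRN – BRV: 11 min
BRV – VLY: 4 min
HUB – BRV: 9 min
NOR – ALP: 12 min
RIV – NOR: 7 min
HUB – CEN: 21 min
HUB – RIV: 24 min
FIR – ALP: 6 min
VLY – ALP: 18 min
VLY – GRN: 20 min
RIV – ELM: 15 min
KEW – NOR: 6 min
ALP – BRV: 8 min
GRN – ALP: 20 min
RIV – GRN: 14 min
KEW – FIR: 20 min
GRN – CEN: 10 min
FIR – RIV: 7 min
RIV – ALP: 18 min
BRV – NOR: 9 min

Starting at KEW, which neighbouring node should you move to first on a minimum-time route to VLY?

NOR

Compare a few routes:
KEW–NOR–BRV–VLY: 6+9+4 = 19
KEW–NOR–ALP–BRV–VLY: 6+12+8+4 = 30
Cheapest is KEW–NOR–BRV–VLY at 19 min.
So from KEW the first move is to NOR.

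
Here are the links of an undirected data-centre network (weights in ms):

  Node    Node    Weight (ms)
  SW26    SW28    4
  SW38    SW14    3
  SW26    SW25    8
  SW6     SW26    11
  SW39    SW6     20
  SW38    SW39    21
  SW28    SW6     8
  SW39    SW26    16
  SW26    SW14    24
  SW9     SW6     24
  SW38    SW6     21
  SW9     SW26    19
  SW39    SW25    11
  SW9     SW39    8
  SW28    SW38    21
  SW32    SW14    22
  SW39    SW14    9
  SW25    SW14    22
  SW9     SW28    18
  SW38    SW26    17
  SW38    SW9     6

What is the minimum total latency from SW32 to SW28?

Enumerating some paths:
SW32 → SW14 → SW26 → SW28: 22+24+4 = 50
SW32 → SW14 → SW39 → SW26 → SW28: 22+9+16+4 = 51
SW32 → SW14 → SW38 → SW28: 22+3+21 = 46
SW32 → SW14 → SW38 → SW9 → SW28: 22+3+6+18 = 49
The minimum is 46 ms via SW32 → SW14 → SW38 → SW28.

46 ms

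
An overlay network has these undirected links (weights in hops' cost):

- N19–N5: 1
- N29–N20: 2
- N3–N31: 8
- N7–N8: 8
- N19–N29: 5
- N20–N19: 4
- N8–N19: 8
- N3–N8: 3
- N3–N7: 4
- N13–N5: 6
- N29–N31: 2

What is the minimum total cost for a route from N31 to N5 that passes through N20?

9 hops' cost

Shortest N31→N20: N31–N29–N20 = 4
Best N20 to N5: N20–N19–N5 costing 5
Total via N20: 4 + 5 = 9 hops' cost.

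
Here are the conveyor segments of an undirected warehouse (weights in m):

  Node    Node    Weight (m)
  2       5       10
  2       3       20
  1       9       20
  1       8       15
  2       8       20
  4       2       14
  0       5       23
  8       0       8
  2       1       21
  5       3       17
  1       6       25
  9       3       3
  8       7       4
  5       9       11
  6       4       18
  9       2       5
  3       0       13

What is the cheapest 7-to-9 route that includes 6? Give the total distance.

Shortest 7→6: 7 → 8 → 1 → 6 = 44
Shortest 6→9: 6 → 4 → 2 → 9 = 37
Total via 6: 44 + 37 = 81 m.

81 m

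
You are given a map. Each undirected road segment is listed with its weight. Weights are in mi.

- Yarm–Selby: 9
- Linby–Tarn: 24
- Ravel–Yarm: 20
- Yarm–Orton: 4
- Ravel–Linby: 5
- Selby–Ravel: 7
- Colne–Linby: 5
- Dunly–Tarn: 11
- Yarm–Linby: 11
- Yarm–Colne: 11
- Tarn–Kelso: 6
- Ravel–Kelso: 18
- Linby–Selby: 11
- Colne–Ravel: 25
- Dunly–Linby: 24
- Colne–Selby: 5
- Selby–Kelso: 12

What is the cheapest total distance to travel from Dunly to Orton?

Compare a few routes:
Dunly–Linby–Colne–Yarm–Orton: 24+5+11+4 = 44
Dunly–Tarn–Kelso–Selby–Yarm–Orton: 11+6+12+9+4 = 42
Dunly–Linby–Yarm–Orton: 24+11+4 = 39
The minimum is 39 mi via Dunly–Linby–Yarm–Orton.

39 mi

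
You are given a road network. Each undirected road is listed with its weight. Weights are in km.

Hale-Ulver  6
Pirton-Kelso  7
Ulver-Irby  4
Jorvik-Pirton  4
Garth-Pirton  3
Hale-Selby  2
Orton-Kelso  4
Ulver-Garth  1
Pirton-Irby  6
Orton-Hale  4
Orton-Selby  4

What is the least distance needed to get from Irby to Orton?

14 km

Enumerating some paths:
Irby - Ulver - Hale - Selby - Orton: 4+6+2+4 = 16
Irby - Ulver - Hale - Orton: 4+6+4 = 14
Cheapest is Irby - Ulver - Hale - Orton at 14 km.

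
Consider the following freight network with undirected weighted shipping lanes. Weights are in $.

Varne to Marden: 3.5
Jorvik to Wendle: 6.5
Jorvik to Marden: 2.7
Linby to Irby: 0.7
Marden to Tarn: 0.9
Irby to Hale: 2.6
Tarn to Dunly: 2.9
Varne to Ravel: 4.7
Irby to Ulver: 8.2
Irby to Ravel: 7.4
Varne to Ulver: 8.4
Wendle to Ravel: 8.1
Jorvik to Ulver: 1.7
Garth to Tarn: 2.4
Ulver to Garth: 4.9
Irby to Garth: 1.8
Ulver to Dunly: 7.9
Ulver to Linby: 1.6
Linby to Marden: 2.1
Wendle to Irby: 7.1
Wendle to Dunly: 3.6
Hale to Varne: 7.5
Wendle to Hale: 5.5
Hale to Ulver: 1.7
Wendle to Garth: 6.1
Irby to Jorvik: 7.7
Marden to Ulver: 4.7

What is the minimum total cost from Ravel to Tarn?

Running Dijkstra from Ravel:
Ravel: 0
Varne: 4.7  (via Ravel)
Irby: 7.4  (via Ravel)
Linby: 8.1  (via Irby)
Wendle: 8.1  (via Ravel)
Marden: 8.2  (via Varne)
Tarn: 9.1  (via Marden)
Shortest route: Ravel–Varne–Marden–Tarn = $9.1.

$9.1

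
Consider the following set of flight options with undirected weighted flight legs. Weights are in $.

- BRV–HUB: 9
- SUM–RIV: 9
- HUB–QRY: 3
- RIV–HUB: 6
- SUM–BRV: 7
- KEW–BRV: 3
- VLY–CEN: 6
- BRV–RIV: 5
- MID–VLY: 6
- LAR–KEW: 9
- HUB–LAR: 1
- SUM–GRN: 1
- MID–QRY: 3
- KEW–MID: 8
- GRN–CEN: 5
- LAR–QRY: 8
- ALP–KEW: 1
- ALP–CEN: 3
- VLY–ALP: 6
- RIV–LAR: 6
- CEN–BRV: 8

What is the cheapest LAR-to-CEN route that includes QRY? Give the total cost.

Best LAR to QRY: LAR → HUB → QRY costing 4
Shortest QRY→CEN: QRY → MID → VLY → CEN = 15
Total via QRY: 4 + 15 = $19.

$19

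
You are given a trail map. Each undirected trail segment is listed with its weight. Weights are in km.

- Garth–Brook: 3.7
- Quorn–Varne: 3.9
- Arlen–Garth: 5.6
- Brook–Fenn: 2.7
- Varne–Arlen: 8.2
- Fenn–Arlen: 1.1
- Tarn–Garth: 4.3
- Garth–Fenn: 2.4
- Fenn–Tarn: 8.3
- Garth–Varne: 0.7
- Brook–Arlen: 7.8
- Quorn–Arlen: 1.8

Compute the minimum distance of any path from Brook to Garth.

3.7 km

Compare a few routes:
Brook - Fenn - Garth: 2.7+2.4 = 5.1
Brook - Garth: 3.7 = 3.7
The minimum is 3.7 km via Brook - Garth.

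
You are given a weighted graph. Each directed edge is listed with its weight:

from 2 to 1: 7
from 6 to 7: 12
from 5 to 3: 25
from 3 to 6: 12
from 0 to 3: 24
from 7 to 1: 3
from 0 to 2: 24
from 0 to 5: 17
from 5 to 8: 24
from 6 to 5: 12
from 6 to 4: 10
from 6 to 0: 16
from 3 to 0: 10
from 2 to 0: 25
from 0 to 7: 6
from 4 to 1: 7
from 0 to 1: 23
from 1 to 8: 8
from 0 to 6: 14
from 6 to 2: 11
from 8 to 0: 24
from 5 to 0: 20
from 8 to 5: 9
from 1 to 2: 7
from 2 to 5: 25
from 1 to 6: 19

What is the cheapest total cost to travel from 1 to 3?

Candidate routes:
1 - 8 - 5 - 3: 8+9+25 = 42
1 - 2 - 0 - 3: 7+25+24 = 56
1 - 8 - 0 - 3: 8+24+24 = 56
1 - 6 - 5 - 3: 19+12+25 = 56
Cheapest is 1 - 8 - 5 - 3 at 42.

42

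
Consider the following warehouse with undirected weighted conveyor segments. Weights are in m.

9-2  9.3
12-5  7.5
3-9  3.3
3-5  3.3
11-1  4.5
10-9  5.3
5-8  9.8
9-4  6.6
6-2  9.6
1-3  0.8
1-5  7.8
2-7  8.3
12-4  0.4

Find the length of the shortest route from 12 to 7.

Running Dijkstra from 12:
12: 0
4: 0.4  (via 12)
9: 7  (via 4)
5: 7.5  (via 12)
3: 10.3  (via 9)
1: 11.1  (via 3)
10: 12.3  (via 9)
11: 15.6  (via 1)
2: 16.3  (via 9)
8: 17.3  (via 5)
7: 24.6  (via 2)
Shortest route: 12–4–9–2–7 = 24.6 m.

24.6 m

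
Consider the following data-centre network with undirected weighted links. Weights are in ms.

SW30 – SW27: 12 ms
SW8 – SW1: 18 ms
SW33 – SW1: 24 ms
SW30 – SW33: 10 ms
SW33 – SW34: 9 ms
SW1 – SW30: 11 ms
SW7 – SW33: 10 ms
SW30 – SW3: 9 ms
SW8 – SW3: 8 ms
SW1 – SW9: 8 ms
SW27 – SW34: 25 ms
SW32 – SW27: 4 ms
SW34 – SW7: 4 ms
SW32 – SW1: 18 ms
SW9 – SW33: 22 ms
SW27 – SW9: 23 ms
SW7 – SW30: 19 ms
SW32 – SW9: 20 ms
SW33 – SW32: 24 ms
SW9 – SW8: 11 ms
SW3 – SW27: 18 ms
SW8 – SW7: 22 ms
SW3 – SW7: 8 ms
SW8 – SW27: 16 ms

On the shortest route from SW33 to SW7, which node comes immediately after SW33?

Candidate routes:
SW33–SW34–SW7: 9+4 = 13
SW33–SW7: 10 = 10
Cheapest is SW33–SW7 at 10 ms.
So from SW33 the first move is to SW7.

SW7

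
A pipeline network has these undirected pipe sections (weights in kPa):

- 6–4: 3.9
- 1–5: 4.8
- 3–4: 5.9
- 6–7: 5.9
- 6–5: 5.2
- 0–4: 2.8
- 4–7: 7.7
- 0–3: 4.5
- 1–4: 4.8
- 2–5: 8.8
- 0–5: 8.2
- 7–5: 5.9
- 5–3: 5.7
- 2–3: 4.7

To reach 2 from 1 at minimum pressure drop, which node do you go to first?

Enumerating some paths:
1 - 5 - 3 - 2: 4.8+5.7+4.7 = 15.2
1 - 5 - 2: 4.8+8.8 = 13.6
Cheapest is 1 - 5 - 2 at 13.6 kPa.
So from 1 the first move is to 5.

5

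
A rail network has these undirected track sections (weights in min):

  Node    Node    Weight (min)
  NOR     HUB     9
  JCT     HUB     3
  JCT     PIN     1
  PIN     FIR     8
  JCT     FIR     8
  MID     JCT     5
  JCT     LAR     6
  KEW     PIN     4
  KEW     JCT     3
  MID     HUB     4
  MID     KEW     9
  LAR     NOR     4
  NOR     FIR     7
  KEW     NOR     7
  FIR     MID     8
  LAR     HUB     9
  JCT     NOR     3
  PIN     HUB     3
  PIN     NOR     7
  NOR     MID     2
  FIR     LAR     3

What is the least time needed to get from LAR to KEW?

9 min

Shortest distances from LAR:
LAR: 0
FIR: 3  (via LAR)
NOR: 4  (via LAR)
MID: 6  (via NOR)
JCT: 6  (via LAR)
PIN: 7  (via JCT)
KEW: 9  (via JCT)
Shortest route: LAR–JCT–KEW = 9 min.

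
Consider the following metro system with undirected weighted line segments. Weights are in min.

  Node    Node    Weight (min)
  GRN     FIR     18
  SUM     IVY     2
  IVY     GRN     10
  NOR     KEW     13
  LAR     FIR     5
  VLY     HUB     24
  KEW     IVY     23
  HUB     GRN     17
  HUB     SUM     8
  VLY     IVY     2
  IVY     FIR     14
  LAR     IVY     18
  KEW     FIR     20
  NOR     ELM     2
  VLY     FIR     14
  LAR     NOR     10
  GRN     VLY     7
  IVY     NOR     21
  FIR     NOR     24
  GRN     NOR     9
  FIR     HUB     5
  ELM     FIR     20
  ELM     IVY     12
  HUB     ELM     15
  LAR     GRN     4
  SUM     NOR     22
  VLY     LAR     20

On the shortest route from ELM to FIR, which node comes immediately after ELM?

NOR

Candidate routes:
ELM - NOR - GRN - LAR - FIR: 2+9+4+5 = 20
ELM - FIR: 20 = 20
ELM - NOR - LAR - FIR: 2+10+5 = 17
The minimum is 17 min via ELM - NOR - LAR - FIR.
So from ELM the first move is to NOR.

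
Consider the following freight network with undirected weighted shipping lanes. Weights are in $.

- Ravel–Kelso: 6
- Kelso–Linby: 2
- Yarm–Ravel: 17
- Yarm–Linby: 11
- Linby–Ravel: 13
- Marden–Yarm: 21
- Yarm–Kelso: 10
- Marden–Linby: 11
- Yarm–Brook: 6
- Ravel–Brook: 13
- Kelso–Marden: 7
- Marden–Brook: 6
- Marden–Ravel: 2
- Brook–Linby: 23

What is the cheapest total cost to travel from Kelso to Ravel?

$6

Enumerating some paths:
Kelso - Linby - Ravel: 2+13 = 15
Kelso - Ravel: 6 = 6
Kelso - Marden - Ravel: 7+2 = 9
Cheapest is Kelso - Ravel at $6.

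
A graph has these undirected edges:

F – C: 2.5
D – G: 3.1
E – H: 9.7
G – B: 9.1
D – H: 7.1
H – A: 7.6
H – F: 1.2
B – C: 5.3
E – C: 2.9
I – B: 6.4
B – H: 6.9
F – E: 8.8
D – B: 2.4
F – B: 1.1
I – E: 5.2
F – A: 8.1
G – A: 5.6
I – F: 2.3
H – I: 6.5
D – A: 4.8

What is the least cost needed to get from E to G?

Candidate routes:
E → C → B → D → G: 2.9+5.3+2.4+3.1 = 13.7
E → C → F → B → D → G: 2.9+2.5+1.1+2.4+3.1 = 12
The minimum is 12 via E → C → F → B → D → G.

12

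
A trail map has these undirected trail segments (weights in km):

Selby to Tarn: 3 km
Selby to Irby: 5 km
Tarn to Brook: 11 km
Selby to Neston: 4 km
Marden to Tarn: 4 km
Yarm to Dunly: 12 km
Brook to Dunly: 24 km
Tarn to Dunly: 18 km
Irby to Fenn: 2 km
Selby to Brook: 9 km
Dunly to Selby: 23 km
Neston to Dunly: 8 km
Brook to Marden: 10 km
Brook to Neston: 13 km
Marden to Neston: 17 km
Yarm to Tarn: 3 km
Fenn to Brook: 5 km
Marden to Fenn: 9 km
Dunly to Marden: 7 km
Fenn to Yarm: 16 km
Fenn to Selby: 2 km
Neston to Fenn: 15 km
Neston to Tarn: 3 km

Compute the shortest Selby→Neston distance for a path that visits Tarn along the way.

Best Selby to Tarn: Selby → Tarn costing 3
Shortest Tarn→Neston: Tarn → Neston = 3
Total via Tarn: 3 + 3 = 6 km.

6 km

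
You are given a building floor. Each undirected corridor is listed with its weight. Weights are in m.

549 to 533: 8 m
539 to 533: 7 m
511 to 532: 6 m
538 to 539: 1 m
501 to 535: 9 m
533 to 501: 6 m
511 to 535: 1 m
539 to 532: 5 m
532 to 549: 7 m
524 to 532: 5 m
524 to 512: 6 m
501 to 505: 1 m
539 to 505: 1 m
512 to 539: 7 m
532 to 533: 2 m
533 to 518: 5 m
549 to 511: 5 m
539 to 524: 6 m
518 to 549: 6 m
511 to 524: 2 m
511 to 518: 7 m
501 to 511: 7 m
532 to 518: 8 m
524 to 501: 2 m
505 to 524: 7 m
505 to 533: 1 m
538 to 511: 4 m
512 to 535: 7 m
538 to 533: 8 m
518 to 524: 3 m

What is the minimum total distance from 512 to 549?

13 m

Enumerating some paths:
512 → 524 → 511 → 549: 6+2+5 = 13
512 → 524 → 518 → 549: 6+3+6 = 15
The minimum is 13 m via 512 → 524 → 511 → 549.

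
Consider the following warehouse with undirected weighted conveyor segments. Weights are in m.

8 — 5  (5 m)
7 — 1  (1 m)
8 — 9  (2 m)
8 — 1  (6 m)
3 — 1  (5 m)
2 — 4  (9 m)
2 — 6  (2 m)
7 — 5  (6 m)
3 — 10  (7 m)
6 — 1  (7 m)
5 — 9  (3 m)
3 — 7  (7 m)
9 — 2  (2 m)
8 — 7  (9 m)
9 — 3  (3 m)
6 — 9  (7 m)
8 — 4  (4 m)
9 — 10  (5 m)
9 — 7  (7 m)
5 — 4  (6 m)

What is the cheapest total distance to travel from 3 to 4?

9 m

Compare a few routes:
3 - 9 - 5 - 4: 3+3+6 = 12
3 - 9 - 8 - 4: 3+2+4 = 9
The minimum is 9 m via 3 - 9 - 8 - 4.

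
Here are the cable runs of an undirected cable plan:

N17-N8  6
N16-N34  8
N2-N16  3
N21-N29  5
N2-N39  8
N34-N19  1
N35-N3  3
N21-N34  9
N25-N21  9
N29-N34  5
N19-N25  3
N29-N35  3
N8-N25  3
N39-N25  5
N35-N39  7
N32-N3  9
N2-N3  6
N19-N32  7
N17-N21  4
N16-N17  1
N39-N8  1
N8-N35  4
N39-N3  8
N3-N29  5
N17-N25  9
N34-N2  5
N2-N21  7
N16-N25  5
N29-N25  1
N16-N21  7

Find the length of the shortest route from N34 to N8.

Compare a few routes:
N34 - N29 - N25 - N8: 5+1+3 = 9
N34 - N19 - N25 - N39 - N8: 1+3+5+1 = 10
N34 - N19 - N25 - N8: 1+3+3 = 7
The minimum is 7 via N34 - N19 - N25 - N8.

7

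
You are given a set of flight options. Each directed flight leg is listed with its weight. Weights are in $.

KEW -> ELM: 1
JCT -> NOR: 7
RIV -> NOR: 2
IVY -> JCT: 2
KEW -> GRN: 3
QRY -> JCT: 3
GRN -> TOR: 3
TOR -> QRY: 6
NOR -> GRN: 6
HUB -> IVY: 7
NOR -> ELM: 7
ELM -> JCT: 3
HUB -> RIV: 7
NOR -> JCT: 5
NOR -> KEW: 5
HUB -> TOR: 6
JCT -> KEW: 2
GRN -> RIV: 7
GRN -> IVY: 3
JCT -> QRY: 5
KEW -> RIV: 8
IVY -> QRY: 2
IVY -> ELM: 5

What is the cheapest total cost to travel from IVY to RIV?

Running Dijkstra from IVY:
IVY: 0
QRY: 2  (via IVY)
JCT: 2  (via IVY)
KEW: 4  (via JCT)
ELM: 5  (via IVY)
GRN: 7  (via KEW)
NOR: 9  (via JCT)
TOR: 10  (via GRN)
RIV: 12  (via KEW)
Shortest route: IVY–JCT–KEW–RIV = $12.

$12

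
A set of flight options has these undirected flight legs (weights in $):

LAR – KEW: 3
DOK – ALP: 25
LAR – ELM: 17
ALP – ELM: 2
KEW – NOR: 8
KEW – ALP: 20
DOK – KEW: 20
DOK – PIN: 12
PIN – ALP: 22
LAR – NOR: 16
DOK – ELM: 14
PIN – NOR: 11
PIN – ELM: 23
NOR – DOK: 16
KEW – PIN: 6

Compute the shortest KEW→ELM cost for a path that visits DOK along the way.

Shortest KEW→DOK: KEW–PIN–DOK = 18
Best DOK to ELM: DOK–ELM costing 14
Total via DOK: 18 + 14 = $32.

$32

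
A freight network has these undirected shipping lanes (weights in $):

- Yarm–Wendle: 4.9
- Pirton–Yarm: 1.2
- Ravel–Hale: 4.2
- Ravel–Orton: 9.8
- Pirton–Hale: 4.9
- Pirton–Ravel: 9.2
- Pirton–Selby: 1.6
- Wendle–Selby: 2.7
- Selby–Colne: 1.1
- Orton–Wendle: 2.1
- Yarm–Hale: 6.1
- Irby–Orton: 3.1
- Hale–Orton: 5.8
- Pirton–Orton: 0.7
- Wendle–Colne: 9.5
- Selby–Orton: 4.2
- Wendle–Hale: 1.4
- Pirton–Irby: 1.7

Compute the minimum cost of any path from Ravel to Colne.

$9.4

Candidate routes:
Ravel–Pirton–Selby–Colne: 9.2+1.6+1.1 = 11.9
Ravel–Hale–Wendle–Orton–Pirton–Selby–Colne: 4.2+1.4+2.1+0.7+1.6+1.1 = 11.1
Ravel–Hale–Wendle–Selby–Colne: 4.2+1.4+2.7+1.1 = 9.4
Ravel–Hale–Pirton–Selby–Colne: 4.2+4.9+1.6+1.1 = 11.8
The minimum is $9.4 via Ravel–Hale–Wendle–Selby–Colne.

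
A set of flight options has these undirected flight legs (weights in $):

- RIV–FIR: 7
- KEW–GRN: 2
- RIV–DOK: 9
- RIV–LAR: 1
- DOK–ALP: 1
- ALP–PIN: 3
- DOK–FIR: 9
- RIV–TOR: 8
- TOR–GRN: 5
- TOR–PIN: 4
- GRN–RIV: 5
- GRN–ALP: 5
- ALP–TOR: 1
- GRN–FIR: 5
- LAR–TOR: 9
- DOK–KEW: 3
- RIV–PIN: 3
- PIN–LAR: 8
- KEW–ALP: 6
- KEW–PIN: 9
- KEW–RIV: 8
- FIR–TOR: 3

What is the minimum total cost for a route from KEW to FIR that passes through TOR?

Best KEW to TOR: KEW–DOK–ALP–TOR costing 5
Shortest TOR→FIR: TOR–FIR = 3
Total via TOR: 5 + 3 = $8.

$8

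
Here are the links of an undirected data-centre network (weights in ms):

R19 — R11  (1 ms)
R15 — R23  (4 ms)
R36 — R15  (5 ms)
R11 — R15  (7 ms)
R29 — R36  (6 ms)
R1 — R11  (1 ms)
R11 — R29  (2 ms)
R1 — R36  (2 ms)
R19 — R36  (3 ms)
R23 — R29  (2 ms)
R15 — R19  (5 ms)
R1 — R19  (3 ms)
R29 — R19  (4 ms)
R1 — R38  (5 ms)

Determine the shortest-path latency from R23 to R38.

10 ms

Enumerating some paths:
R23 - R29 - R11 - R19 - R1 - R38: 2+2+1+3+5 = 13
R23 - R29 - R11 - R1 - R38: 2+2+1+5 = 10
Cheapest is R23 - R29 - R11 - R1 - R38 at 10 ms.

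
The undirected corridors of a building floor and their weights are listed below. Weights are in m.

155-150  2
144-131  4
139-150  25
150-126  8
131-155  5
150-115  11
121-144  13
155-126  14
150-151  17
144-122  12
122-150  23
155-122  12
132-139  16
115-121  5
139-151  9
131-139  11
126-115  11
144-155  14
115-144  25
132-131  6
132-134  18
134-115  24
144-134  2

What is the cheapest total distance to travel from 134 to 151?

Running Dijkstra from 134:
134: 0
144: 2  (via 134)
131: 6  (via 144)
155: 11  (via 131)
132: 12  (via 131)
150: 13  (via 155)
122: 14  (via 144)
121: 15  (via 144)
139: 17  (via 131)
115: 20  (via 121)
126: 21  (via 150)
151: 26  (via 139)
Shortest route: 134–144–131–139–151 = 26 m.

26 m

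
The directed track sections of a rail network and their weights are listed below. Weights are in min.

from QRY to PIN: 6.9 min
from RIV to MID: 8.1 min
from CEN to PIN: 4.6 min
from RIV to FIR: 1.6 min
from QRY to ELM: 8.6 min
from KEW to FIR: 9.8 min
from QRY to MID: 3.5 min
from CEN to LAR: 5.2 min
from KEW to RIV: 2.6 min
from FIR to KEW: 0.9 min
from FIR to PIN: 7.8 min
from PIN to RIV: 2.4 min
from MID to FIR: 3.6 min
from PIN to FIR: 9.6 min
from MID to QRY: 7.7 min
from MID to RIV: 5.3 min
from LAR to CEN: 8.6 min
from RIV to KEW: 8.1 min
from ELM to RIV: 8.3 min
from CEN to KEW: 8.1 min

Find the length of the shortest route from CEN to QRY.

Candidate routes:
CEN - PIN - RIV - MID - QRY: 4.6+2.4+8.1+7.7 = 22.8
CEN - KEW - RIV - MID - QRY: 8.1+2.6+8.1+7.7 = 26.5
The minimum is 22.8 min via CEN - PIN - RIV - MID - QRY.

22.8 min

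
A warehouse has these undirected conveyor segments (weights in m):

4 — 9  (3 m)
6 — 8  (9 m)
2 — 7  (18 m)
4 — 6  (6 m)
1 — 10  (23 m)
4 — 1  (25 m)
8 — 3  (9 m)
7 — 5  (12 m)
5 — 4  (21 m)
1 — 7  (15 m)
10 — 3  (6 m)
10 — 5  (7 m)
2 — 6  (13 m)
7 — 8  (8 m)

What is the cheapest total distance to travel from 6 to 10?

Settle nodes by increasing distance from 6:
6: 0
4: 6  (via 6)
8: 9  (via 6)
9: 9  (via 4)
2: 13  (via 6)
7: 17  (via 8)
3: 18  (via 8)
10: 24  (via 3)
Shortest route: 6 → 8 → 3 → 10 = 24 m.

24 m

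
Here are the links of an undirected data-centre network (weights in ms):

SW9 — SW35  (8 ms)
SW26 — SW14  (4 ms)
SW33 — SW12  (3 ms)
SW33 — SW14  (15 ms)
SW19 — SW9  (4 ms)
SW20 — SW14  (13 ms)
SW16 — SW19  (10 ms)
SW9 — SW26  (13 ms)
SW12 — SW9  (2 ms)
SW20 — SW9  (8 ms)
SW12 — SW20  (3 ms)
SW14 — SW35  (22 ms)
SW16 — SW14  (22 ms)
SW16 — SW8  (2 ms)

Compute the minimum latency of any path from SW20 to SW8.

21 ms

Running Dijkstra from SW20:
SW20: 0
SW12: 3  (via SW20)
SW9: 5  (via SW12)
SW33: 6  (via SW12)
SW19: 9  (via SW9)
SW35: 13  (via SW9)
SW14: 13  (via SW20)
SW26: 17  (via SW14)
SW16: 19  (via SW19)
SW8: 21  (via SW16)
Shortest route: SW20–SW12–SW9–SW19–SW16–SW8 = 21 ms.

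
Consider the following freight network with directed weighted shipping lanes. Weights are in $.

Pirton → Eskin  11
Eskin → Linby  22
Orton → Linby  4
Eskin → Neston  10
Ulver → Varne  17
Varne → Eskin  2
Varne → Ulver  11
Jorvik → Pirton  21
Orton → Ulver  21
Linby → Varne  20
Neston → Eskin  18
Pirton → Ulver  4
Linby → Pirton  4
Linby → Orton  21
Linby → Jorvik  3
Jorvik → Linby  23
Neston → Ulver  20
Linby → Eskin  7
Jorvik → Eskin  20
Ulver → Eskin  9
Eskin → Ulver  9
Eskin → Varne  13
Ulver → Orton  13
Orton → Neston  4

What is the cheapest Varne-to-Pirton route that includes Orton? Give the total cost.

Best Varne to Orton: Varne–Ulver–Orton costing 24
Shortest Orton→Pirton: Orton–Linby–Pirton = 8
Total via Orton: 24 + 8 = $32.

$32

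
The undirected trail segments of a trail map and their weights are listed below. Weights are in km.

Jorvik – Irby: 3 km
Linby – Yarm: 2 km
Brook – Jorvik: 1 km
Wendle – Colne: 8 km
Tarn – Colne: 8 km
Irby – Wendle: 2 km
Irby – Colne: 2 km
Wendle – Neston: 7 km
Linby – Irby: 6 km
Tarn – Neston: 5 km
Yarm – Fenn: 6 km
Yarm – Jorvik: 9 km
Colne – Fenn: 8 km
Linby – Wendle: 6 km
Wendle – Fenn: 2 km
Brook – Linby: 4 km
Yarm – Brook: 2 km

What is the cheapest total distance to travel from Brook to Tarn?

14 km

Settle nodes by increasing distance from Brook:
Brook: 0
Jorvik: 1  (via Brook)
Yarm: 2  (via Brook)
Irby: 4  (via Jorvik)
Linby: 4  (via Brook)
Wendle: 6  (via Irby)
Colne: 6  (via Irby)
Fenn: 8  (via Yarm)
Neston: 13  (via Wendle)
Tarn: 14  (via Colne)
Shortest route: Brook–Jorvik–Irby–Colne–Tarn = 14 km.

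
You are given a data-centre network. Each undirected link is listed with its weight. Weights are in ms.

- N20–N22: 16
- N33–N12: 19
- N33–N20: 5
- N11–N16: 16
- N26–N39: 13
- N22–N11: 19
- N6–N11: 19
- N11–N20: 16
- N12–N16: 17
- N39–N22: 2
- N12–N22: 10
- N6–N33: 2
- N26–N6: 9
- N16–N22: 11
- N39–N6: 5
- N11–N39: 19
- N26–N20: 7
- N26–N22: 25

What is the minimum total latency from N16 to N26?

Shortest distances from N16:
N16: 0
N22: 11  (via N16)
N39: 13  (via N22)
N11: 16  (via N16)
N12: 17  (via N16)
N6: 18  (via N39)
N33: 20  (via N6)
N20: 25  (via N33)
N26: 26  (via N39)
Shortest route: N16–N22–N39–N26 = 26 ms.

26 ms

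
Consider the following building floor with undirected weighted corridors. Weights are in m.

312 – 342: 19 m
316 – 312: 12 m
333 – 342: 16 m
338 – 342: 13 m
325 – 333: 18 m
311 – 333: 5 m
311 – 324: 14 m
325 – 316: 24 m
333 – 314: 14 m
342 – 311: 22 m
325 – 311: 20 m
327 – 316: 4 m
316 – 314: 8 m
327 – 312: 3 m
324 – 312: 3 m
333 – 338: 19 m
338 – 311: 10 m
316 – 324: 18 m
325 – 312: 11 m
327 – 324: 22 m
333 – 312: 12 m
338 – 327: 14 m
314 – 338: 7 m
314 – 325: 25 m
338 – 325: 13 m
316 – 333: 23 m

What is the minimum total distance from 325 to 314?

Candidate routes:
325–338–314: 13+7 = 20
325–314: 25 = 25
325–312–327–316–314: 11+3+4+8 = 26
325–312–316–314: 11+12+8 = 31
Cheapest is 325–338–314 at 20 m.

20 m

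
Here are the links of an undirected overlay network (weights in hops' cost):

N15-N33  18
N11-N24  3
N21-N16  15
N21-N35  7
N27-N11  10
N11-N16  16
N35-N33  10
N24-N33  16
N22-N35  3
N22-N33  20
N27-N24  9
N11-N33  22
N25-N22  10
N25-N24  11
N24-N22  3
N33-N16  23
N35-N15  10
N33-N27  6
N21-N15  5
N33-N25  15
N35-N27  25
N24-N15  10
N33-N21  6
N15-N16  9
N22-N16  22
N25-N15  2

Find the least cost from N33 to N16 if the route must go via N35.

29 hops' cost

Shortest N33→N35: N33 → N35 = 10
Best N35 to N16: N35 → N15 → N16 costing 19
Total via N35: 10 + 19 = 29 hops' cost.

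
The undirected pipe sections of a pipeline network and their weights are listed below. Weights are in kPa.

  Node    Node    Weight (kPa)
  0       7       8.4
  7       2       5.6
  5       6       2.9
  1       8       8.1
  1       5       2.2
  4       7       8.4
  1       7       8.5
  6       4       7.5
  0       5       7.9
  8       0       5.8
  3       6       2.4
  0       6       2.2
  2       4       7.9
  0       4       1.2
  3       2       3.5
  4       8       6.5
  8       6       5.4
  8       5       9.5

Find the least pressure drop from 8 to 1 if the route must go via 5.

Shortest 8→5: 8 → 6 → 5 = 8.3
Best 5 to 1: 5 → 1 costing 2.2
Total via 5: 8.3 + 2.2 = 10.5 kPa.

10.5 kPa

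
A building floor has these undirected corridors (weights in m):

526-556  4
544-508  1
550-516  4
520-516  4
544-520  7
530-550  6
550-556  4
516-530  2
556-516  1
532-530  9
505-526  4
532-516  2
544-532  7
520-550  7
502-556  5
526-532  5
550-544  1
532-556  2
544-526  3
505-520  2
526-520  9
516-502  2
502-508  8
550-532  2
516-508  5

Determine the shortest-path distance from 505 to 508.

8 m

Shortest distances from 505:
505: 0
520: 2  (via 505)
526: 4  (via 505)
516: 6  (via 520)
556: 7  (via 516)
544: 7  (via 526)
508: 8  (via 544)
Shortest route: 505–526–544–508 = 8 m.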